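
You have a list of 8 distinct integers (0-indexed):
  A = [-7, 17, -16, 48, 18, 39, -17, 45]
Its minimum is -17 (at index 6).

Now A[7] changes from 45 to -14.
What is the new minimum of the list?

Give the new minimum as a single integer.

Old min = -17 (at index 6)
Change: A[7] 45 -> -14
Changed element was NOT the old min.
  New min = min(old_min, new_val) = min(-17, -14) = -17

Answer: -17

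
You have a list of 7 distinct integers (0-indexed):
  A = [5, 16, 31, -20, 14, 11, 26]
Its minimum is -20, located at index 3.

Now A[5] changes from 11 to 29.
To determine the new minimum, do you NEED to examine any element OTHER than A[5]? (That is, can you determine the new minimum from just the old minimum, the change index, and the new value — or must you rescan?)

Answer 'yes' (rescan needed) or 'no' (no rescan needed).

Old min = -20 at index 3
Change at index 5: 11 -> 29
Index 5 was NOT the min. New min = min(-20, 29). No rescan of other elements needed.
Needs rescan: no

Answer: no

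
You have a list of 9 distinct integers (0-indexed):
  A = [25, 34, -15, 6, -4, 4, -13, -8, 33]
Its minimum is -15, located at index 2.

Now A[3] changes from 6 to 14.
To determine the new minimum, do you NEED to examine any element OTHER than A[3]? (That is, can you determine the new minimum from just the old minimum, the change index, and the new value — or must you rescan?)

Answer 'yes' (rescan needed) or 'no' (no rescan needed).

Old min = -15 at index 2
Change at index 3: 6 -> 14
Index 3 was NOT the min. New min = min(-15, 14). No rescan of other elements needed.
Needs rescan: no

Answer: no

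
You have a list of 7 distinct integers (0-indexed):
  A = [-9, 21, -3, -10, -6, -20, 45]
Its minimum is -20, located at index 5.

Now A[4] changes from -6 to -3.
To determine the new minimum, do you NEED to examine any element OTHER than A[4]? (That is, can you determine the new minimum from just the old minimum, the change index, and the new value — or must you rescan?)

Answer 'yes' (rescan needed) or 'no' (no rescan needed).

Answer: no

Derivation:
Old min = -20 at index 5
Change at index 4: -6 -> -3
Index 4 was NOT the min. New min = min(-20, -3). No rescan of other elements needed.
Needs rescan: no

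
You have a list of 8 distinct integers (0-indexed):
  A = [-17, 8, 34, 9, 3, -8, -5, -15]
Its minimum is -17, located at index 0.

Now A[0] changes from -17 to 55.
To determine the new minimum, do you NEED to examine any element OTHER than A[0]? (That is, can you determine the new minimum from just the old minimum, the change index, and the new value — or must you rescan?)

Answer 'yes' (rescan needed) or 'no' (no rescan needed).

Old min = -17 at index 0
Change at index 0: -17 -> 55
Index 0 WAS the min and new value 55 > old min -17. Must rescan other elements to find the new min.
Needs rescan: yes

Answer: yes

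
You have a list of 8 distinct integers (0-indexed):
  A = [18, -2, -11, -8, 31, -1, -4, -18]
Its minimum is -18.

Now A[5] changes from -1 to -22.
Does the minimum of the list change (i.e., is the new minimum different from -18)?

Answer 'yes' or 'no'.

Answer: yes

Derivation:
Old min = -18
Change: A[5] -1 -> -22
Changed element was NOT the min; min changes only if -22 < -18.
New min = -22; changed? yes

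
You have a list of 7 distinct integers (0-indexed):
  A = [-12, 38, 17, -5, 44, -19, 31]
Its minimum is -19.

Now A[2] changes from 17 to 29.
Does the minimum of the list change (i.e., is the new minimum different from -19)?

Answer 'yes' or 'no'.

Answer: no

Derivation:
Old min = -19
Change: A[2] 17 -> 29
Changed element was NOT the min; min changes only if 29 < -19.
New min = -19; changed? no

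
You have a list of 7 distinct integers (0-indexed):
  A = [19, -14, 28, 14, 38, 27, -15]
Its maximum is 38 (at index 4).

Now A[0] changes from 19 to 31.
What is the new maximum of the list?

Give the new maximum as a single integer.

Old max = 38 (at index 4)
Change: A[0] 19 -> 31
Changed element was NOT the old max.
  New max = max(old_max, new_val) = max(38, 31) = 38

Answer: 38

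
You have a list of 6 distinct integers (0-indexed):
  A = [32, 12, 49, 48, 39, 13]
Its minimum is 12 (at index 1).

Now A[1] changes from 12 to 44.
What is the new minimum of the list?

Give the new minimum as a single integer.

Answer: 13

Derivation:
Old min = 12 (at index 1)
Change: A[1] 12 -> 44
Changed element WAS the min. Need to check: is 44 still <= all others?
  Min of remaining elements: 13
  New min = min(44, 13) = 13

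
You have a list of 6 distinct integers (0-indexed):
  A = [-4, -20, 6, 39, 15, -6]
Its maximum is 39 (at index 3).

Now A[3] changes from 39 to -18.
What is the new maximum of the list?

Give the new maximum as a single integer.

Old max = 39 (at index 3)
Change: A[3] 39 -> -18
Changed element WAS the max -> may need rescan.
  Max of remaining elements: 15
  New max = max(-18, 15) = 15

Answer: 15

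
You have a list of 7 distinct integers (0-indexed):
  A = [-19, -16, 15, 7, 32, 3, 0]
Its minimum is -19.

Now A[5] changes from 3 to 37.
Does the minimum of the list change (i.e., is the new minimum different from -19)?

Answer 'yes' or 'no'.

Answer: no

Derivation:
Old min = -19
Change: A[5] 3 -> 37
Changed element was NOT the min; min changes only if 37 < -19.
New min = -19; changed? no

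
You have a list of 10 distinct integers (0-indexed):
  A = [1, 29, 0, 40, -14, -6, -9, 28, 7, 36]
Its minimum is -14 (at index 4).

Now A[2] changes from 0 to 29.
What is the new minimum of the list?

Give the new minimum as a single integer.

Answer: -14

Derivation:
Old min = -14 (at index 4)
Change: A[2] 0 -> 29
Changed element was NOT the old min.
  New min = min(old_min, new_val) = min(-14, 29) = -14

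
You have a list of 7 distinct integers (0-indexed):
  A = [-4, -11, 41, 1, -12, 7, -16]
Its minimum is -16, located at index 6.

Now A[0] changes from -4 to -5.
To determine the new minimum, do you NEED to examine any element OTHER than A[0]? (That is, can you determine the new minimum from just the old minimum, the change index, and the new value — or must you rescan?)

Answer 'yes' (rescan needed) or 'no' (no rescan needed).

Answer: no

Derivation:
Old min = -16 at index 6
Change at index 0: -4 -> -5
Index 0 was NOT the min. New min = min(-16, -5). No rescan of other elements needed.
Needs rescan: no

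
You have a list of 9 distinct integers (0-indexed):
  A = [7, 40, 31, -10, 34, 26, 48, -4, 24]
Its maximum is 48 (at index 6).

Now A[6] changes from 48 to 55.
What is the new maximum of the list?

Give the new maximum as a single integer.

Answer: 55

Derivation:
Old max = 48 (at index 6)
Change: A[6] 48 -> 55
Changed element WAS the max -> may need rescan.
  Max of remaining elements: 40
  New max = max(55, 40) = 55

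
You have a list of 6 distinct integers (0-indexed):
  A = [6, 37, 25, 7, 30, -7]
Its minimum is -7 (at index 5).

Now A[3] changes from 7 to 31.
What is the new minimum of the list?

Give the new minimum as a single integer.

Answer: -7

Derivation:
Old min = -7 (at index 5)
Change: A[3] 7 -> 31
Changed element was NOT the old min.
  New min = min(old_min, new_val) = min(-7, 31) = -7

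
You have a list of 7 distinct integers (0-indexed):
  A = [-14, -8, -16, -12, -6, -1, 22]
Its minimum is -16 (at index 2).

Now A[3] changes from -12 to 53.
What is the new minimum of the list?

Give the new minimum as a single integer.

Old min = -16 (at index 2)
Change: A[3] -12 -> 53
Changed element was NOT the old min.
  New min = min(old_min, new_val) = min(-16, 53) = -16

Answer: -16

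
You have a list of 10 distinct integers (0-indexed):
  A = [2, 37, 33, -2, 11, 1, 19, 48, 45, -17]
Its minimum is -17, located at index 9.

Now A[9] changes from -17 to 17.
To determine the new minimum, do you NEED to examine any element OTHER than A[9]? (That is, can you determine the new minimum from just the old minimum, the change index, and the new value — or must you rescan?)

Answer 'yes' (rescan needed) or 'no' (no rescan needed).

Answer: yes

Derivation:
Old min = -17 at index 9
Change at index 9: -17 -> 17
Index 9 WAS the min and new value 17 > old min -17. Must rescan other elements to find the new min.
Needs rescan: yes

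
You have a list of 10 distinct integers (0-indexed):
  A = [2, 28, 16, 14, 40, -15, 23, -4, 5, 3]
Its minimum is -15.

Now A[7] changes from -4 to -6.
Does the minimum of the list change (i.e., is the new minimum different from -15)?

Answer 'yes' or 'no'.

Old min = -15
Change: A[7] -4 -> -6
Changed element was NOT the min; min changes only if -6 < -15.
New min = -15; changed? no

Answer: no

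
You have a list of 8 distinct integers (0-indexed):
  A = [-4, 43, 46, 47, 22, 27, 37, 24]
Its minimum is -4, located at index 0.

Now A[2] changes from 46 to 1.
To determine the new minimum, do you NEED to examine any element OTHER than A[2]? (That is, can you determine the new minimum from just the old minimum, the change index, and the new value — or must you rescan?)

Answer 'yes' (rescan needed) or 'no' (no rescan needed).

Old min = -4 at index 0
Change at index 2: 46 -> 1
Index 2 was NOT the min. New min = min(-4, 1). No rescan of other elements needed.
Needs rescan: no

Answer: no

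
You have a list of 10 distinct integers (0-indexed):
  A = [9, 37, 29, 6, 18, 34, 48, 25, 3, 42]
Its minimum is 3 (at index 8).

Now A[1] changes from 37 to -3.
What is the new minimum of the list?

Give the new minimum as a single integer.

Answer: -3

Derivation:
Old min = 3 (at index 8)
Change: A[1] 37 -> -3
Changed element was NOT the old min.
  New min = min(old_min, new_val) = min(3, -3) = -3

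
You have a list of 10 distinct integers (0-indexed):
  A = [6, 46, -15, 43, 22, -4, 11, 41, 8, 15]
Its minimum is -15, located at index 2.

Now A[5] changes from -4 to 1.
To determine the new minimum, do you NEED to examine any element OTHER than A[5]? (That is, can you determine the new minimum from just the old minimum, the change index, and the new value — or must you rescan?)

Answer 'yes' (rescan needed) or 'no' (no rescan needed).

Answer: no

Derivation:
Old min = -15 at index 2
Change at index 5: -4 -> 1
Index 5 was NOT the min. New min = min(-15, 1). No rescan of other elements needed.
Needs rescan: no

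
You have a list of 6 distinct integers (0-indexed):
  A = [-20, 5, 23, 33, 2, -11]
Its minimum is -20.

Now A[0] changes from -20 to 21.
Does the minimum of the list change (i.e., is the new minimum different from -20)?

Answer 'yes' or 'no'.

Answer: yes

Derivation:
Old min = -20
Change: A[0] -20 -> 21
Changed element was the min; new min must be rechecked.
New min = -11; changed? yes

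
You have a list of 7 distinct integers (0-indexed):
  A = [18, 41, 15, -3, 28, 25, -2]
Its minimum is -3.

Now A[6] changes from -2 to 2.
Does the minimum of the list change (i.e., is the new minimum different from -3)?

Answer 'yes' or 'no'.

Answer: no

Derivation:
Old min = -3
Change: A[6] -2 -> 2
Changed element was NOT the min; min changes only if 2 < -3.
New min = -3; changed? no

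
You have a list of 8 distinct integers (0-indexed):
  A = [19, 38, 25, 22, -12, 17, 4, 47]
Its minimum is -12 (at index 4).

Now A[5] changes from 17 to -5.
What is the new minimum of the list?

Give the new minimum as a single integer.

Answer: -12

Derivation:
Old min = -12 (at index 4)
Change: A[5] 17 -> -5
Changed element was NOT the old min.
  New min = min(old_min, new_val) = min(-12, -5) = -12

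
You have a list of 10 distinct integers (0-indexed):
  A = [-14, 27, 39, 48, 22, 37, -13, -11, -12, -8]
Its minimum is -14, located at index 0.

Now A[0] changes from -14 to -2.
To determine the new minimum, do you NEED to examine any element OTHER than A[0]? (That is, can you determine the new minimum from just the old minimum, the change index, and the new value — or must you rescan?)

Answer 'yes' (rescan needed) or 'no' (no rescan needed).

Old min = -14 at index 0
Change at index 0: -14 -> -2
Index 0 WAS the min and new value -2 > old min -14. Must rescan other elements to find the new min.
Needs rescan: yes

Answer: yes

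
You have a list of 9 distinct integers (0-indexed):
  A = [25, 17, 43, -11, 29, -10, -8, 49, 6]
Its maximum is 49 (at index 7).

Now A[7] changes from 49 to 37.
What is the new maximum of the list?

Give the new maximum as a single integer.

Old max = 49 (at index 7)
Change: A[7] 49 -> 37
Changed element WAS the max -> may need rescan.
  Max of remaining elements: 43
  New max = max(37, 43) = 43

Answer: 43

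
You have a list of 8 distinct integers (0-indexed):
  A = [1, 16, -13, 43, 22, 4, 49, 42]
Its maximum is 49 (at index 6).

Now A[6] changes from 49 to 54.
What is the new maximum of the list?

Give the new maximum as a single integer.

Old max = 49 (at index 6)
Change: A[6] 49 -> 54
Changed element WAS the max -> may need rescan.
  Max of remaining elements: 43
  New max = max(54, 43) = 54

Answer: 54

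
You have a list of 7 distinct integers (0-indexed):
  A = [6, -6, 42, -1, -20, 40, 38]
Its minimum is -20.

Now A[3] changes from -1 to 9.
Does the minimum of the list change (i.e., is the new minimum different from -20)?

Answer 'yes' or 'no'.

Answer: no

Derivation:
Old min = -20
Change: A[3] -1 -> 9
Changed element was NOT the min; min changes only if 9 < -20.
New min = -20; changed? no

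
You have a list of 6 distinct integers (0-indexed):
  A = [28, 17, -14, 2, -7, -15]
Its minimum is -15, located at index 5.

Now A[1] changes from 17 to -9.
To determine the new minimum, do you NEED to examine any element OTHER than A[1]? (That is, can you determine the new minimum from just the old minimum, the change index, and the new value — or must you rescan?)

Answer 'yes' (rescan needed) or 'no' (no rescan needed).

Old min = -15 at index 5
Change at index 1: 17 -> -9
Index 1 was NOT the min. New min = min(-15, -9). No rescan of other elements needed.
Needs rescan: no

Answer: no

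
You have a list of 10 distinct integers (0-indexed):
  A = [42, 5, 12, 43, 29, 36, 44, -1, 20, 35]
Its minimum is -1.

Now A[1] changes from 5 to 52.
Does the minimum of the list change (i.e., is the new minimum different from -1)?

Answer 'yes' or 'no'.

Answer: no

Derivation:
Old min = -1
Change: A[1] 5 -> 52
Changed element was NOT the min; min changes only if 52 < -1.
New min = -1; changed? no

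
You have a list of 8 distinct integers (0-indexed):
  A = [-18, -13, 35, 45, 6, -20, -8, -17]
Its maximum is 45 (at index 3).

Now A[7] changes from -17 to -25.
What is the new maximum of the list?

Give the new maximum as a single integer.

Old max = 45 (at index 3)
Change: A[7] -17 -> -25
Changed element was NOT the old max.
  New max = max(old_max, new_val) = max(45, -25) = 45

Answer: 45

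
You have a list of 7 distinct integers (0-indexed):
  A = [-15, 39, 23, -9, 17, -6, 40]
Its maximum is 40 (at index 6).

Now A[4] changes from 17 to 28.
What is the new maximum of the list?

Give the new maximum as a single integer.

Old max = 40 (at index 6)
Change: A[4] 17 -> 28
Changed element was NOT the old max.
  New max = max(old_max, new_val) = max(40, 28) = 40

Answer: 40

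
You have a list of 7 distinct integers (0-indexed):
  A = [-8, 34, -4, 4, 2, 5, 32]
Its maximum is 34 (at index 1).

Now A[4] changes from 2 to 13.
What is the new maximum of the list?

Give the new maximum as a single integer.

Answer: 34

Derivation:
Old max = 34 (at index 1)
Change: A[4] 2 -> 13
Changed element was NOT the old max.
  New max = max(old_max, new_val) = max(34, 13) = 34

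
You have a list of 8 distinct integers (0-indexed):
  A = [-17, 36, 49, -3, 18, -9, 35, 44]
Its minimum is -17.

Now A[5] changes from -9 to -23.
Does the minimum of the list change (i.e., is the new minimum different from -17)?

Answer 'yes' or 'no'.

Answer: yes

Derivation:
Old min = -17
Change: A[5] -9 -> -23
Changed element was NOT the min; min changes only if -23 < -17.
New min = -23; changed? yes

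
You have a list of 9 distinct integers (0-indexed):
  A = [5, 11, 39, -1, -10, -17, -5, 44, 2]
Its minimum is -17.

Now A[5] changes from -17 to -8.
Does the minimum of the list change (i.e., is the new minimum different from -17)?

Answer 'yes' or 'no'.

Answer: yes

Derivation:
Old min = -17
Change: A[5] -17 -> -8
Changed element was the min; new min must be rechecked.
New min = -10; changed? yes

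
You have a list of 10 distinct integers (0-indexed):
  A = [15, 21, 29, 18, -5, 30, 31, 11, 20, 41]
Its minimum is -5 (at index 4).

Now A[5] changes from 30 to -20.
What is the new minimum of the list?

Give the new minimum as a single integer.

Answer: -20

Derivation:
Old min = -5 (at index 4)
Change: A[5] 30 -> -20
Changed element was NOT the old min.
  New min = min(old_min, new_val) = min(-5, -20) = -20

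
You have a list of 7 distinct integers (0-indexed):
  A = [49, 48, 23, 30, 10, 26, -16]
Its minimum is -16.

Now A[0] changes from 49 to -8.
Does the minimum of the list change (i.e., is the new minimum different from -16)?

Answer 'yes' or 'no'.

Answer: no

Derivation:
Old min = -16
Change: A[0] 49 -> -8
Changed element was NOT the min; min changes only if -8 < -16.
New min = -16; changed? no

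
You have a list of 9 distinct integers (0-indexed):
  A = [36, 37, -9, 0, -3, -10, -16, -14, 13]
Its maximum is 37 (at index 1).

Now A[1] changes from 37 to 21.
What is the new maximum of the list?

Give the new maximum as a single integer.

Answer: 36

Derivation:
Old max = 37 (at index 1)
Change: A[1] 37 -> 21
Changed element WAS the max -> may need rescan.
  Max of remaining elements: 36
  New max = max(21, 36) = 36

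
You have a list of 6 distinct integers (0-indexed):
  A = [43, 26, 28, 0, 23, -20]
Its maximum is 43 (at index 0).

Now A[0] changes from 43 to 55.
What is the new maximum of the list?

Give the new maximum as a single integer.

Answer: 55

Derivation:
Old max = 43 (at index 0)
Change: A[0] 43 -> 55
Changed element WAS the max -> may need rescan.
  Max of remaining elements: 28
  New max = max(55, 28) = 55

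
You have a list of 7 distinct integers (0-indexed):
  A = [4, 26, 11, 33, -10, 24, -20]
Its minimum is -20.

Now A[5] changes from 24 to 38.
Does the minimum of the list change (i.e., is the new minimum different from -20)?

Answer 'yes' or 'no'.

Old min = -20
Change: A[5] 24 -> 38
Changed element was NOT the min; min changes only if 38 < -20.
New min = -20; changed? no

Answer: no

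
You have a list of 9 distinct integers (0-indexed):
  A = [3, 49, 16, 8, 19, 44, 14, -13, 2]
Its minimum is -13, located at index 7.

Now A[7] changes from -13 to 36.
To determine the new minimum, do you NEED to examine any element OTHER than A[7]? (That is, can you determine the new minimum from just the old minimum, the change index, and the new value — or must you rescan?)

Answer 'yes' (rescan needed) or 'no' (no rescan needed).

Answer: yes

Derivation:
Old min = -13 at index 7
Change at index 7: -13 -> 36
Index 7 WAS the min and new value 36 > old min -13. Must rescan other elements to find the new min.
Needs rescan: yes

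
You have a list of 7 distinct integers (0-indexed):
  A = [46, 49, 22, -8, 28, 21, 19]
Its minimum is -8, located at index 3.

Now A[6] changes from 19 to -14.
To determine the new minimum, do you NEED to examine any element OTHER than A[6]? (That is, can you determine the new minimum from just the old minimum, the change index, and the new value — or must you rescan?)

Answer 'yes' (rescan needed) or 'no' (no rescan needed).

Answer: no

Derivation:
Old min = -8 at index 3
Change at index 6: 19 -> -14
Index 6 was NOT the min. New min = min(-8, -14). No rescan of other elements needed.
Needs rescan: no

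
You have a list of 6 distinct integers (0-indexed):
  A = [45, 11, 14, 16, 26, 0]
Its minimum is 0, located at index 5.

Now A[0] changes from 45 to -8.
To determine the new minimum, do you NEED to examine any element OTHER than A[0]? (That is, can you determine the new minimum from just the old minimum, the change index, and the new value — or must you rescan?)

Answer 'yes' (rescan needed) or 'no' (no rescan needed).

Old min = 0 at index 5
Change at index 0: 45 -> -8
Index 0 was NOT the min. New min = min(0, -8). No rescan of other elements needed.
Needs rescan: no

Answer: no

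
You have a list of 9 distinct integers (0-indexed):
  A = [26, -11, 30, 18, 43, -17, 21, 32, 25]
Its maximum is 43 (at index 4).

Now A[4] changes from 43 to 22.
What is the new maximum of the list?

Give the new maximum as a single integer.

Old max = 43 (at index 4)
Change: A[4] 43 -> 22
Changed element WAS the max -> may need rescan.
  Max of remaining elements: 32
  New max = max(22, 32) = 32

Answer: 32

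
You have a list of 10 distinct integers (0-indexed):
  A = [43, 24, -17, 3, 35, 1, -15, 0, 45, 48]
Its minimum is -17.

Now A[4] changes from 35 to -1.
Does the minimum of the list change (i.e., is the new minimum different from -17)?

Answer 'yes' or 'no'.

Old min = -17
Change: A[4] 35 -> -1
Changed element was NOT the min; min changes only if -1 < -17.
New min = -17; changed? no

Answer: no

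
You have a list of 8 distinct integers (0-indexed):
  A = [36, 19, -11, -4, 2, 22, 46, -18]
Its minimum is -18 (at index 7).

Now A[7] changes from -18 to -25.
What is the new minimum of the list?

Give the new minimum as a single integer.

Old min = -18 (at index 7)
Change: A[7] -18 -> -25
Changed element WAS the min. Need to check: is -25 still <= all others?
  Min of remaining elements: -11
  New min = min(-25, -11) = -25

Answer: -25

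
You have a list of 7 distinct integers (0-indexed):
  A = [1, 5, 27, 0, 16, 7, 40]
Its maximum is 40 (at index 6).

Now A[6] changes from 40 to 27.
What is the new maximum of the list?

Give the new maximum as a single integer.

Old max = 40 (at index 6)
Change: A[6] 40 -> 27
Changed element WAS the max -> may need rescan.
  Max of remaining elements: 27
  New max = max(27, 27) = 27

Answer: 27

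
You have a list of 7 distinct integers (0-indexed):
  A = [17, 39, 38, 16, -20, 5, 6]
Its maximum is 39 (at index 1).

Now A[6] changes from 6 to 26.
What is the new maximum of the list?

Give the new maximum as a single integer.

Answer: 39

Derivation:
Old max = 39 (at index 1)
Change: A[6] 6 -> 26
Changed element was NOT the old max.
  New max = max(old_max, new_val) = max(39, 26) = 39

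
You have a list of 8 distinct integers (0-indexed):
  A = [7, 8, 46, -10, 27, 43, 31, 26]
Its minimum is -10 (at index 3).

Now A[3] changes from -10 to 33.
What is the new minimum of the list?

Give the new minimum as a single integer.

Old min = -10 (at index 3)
Change: A[3] -10 -> 33
Changed element WAS the min. Need to check: is 33 still <= all others?
  Min of remaining elements: 7
  New min = min(33, 7) = 7

Answer: 7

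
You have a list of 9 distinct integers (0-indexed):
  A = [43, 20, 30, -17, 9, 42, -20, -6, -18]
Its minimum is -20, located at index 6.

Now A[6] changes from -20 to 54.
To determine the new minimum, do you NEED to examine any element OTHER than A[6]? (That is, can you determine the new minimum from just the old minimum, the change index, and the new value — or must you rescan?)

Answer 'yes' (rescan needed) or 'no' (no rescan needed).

Old min = -20 at index 6
Change at index 6: -20 -> 54
Index 6 WAS the min and new value 54 > old min -20. Must rescan other elements to find the new min.
Needs rescan: yes

Answer: yes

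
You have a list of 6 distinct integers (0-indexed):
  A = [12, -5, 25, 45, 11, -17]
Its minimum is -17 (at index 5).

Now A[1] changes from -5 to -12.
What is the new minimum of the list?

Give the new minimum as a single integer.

Old min = -17 (at index 5)
Change: A[1] -5 -> -12
Changed element was NOT the old min.
  New min = min(old_min, new_val) = min(-17, -12) = -17

Answer: -17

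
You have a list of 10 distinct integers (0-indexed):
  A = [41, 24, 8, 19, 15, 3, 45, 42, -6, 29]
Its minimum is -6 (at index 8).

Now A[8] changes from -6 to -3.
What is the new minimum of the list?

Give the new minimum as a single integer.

Old min = -6 (at index 8)
Change: A[8] -6 -> -3
Changed element WAS the min. Need to check: is -3 still <= all others?
  Min of remaining elements: 3
  New min = min(-3, 3) = -3

Answer: -3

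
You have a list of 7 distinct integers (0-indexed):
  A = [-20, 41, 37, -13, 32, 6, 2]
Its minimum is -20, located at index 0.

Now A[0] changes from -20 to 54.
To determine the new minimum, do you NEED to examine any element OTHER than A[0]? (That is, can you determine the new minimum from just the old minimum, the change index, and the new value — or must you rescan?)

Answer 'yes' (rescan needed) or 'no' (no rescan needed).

Old min = -20 at index 0
Change at index 0: -20 -> 54
Index 0 WAS the min and new value 54 > old min -20. Must rescan other elements to find the new min.
Needs rescan: yes

Answer: yes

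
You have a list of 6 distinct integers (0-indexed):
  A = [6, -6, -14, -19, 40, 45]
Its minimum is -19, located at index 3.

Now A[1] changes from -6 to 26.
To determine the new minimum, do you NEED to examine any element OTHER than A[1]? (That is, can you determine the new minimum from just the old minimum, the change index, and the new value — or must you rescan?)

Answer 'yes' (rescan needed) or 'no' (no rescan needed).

Old min = -19 at index 3
Change at index 1: -6 -> 26
Index 1 was NOT the min. New min = min(-19, 26). No rescan of other elements needed.
Needs rescan: no

Answer: no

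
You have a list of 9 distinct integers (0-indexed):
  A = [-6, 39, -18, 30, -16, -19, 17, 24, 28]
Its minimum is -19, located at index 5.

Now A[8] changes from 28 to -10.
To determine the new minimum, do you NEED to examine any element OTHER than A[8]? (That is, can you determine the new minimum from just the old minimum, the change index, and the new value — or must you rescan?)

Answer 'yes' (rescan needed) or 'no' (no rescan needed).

Answer: no

Derivation:
Old min = -19 at index 5
Change at index 8: 28 -> -10
Index 8 was NOT the min. New min = min(-19, -10). No rescan of other elements needed.
Needs rescan: no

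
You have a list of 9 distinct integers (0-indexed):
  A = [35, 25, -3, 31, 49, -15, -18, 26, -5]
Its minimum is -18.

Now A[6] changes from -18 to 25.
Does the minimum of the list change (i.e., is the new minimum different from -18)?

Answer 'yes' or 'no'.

Answer: yes

Derivation:
Old min = -18
Change: A[6] -18 -> 25
Changed element was the min; new min must be rechecked.
New min = -15; changed? yes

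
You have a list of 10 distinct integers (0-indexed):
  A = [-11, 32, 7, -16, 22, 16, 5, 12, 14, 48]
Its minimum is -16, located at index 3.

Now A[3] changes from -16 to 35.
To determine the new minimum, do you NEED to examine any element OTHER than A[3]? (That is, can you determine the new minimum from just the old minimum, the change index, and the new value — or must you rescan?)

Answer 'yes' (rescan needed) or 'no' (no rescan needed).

Answer: yes

Derivation:
Old min = -16 at index 3
Change at index 3: -16 -> 35
Index 3 WAS the min and new value 35 > old min -16. Must rescan other elements to find the new min.
Needs rescan: yes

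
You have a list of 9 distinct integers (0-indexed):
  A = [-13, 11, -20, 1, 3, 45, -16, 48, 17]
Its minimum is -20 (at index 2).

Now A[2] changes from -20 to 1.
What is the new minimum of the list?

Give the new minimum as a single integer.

Answer: -16

Derivation:
Old min = -20 (at index 2)
Change: A[2] -20 -> 1
Changed element WAS the min. Need to check: is 1 still <= all others?
  Min of remaining elements: -16
  New min = min(1, -16) = -16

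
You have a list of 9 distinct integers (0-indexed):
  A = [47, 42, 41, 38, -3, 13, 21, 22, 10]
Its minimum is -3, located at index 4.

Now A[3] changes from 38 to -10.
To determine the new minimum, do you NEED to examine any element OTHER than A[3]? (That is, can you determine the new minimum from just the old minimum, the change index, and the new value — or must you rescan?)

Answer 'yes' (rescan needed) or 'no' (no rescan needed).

Old min = -3 at index 4
Change at index 3: 38 -> -10
Index 3 was NOT the min. New min = min(-3, -10). No rescan of other elements needed.
Needs rescan: no

Answer: no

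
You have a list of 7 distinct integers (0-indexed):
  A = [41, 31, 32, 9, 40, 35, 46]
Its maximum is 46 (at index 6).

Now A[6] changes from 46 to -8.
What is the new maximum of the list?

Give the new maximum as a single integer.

Answer: 41

Derivation:
Old max = 46 (at index 6)
Change: A[6] 46 -> -8
Changed element WAS the max -> may need rescan.
  Max of remaining elements: 41
  New max = max(-8, 41) = 41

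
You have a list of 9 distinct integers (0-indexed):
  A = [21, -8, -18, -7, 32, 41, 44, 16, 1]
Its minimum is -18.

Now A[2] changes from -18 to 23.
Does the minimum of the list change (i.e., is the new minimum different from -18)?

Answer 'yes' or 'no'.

Answer: yes

Derivation:
Old min = -18
Change: A[2] -18 -> 23
Changed element was the min; new min must be rechecked.
New min = -8; changed? yes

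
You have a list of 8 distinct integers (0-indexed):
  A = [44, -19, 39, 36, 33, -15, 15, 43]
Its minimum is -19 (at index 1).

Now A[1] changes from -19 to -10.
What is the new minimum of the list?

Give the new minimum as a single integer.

Answer: -15

Derivation:
Old min = -19 (at index 1)
Change: A[1] -19 -> -10
Changed element WAS the min. Need to check: is -10 still <= all others?
  Min of remaining elements: -15
  New min = min(-10, -15) = -15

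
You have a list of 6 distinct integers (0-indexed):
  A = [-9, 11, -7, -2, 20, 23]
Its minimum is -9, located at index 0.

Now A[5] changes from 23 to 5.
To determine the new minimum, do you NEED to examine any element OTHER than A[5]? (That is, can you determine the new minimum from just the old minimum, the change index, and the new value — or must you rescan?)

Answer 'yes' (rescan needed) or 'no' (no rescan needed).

Answer: no

Derivation:
Old min = -9 at index 0
Change at index 5: 23 -> 5
Index 5 was NOT the min. New min = min(-9, 5). No rescan of other elements needed.
Needs rescan: no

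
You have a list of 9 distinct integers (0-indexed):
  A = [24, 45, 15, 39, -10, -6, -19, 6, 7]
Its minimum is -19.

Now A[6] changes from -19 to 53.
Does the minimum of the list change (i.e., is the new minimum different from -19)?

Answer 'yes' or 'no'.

Answer: yes

Derivation:
Old min = -19
Change: A[6] -19 -> 53
Changed element was the min; new min must be rechecked.
New min = -10; changed? yes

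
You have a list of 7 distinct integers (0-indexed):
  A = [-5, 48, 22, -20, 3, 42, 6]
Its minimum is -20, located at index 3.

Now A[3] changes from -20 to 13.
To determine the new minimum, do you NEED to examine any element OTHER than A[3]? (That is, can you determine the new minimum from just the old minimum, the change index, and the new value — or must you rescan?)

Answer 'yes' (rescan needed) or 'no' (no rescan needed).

Old min = -20 at index 3
Change at index 3: -20 -> 13
Index 3 WAS the min and new value 13 > old min -20. Must rescan other elements to find the new min.
Needs rescan: yes

Answer: yes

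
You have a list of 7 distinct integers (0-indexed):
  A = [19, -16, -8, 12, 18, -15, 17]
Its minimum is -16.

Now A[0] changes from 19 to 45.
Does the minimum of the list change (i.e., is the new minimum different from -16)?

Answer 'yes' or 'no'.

Answer: no

Derivation:
Old min = -16
Change: A[0] 19 -> 45
Changed element was NOT the min; min changes only if 45 < -16.
New min = -16; changed? no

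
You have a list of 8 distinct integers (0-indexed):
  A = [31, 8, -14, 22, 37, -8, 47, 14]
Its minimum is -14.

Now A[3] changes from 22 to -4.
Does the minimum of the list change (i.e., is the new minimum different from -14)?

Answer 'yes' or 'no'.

Old min = -14
Change: A[3] 22 -> -4
Changed element was NOT the min; min changes only if -4 < -14.
New min = -14; changed? no

Answer: no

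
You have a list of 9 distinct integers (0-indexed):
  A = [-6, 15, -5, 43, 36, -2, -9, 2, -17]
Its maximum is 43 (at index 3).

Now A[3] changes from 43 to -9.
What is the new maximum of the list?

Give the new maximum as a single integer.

Old max = 43 (at index 3)
Change: A[3] 43 -> -9
Changed element WAS the max -> may need rescan.
  Max of remaining elements: 36
  New max = max(-9, 36) = 36

Answer: 36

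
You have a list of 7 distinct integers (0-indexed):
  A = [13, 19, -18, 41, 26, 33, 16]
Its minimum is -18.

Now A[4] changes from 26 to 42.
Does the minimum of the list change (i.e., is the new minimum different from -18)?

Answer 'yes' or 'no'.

Old min = -18
Change: A[4] 26 -> 42
Changed element was NOT the min; min changes only if 42 < -18.
New min = -18; changed? no

Answer: no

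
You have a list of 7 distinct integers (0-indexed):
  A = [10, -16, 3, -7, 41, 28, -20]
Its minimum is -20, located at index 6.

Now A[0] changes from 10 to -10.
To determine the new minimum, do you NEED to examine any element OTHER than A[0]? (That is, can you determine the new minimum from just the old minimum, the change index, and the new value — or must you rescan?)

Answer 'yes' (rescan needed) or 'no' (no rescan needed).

Old min = -20 at index 6
Change at index 0: 10 -> -10
Index 0 was NOT the min. New min = min(-20, -10). No rescan of other elements needed.
Needs rescan: no

Answer: no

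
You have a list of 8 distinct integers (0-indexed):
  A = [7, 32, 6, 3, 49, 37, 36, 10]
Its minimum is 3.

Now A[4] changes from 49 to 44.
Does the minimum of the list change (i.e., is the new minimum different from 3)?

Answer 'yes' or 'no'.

Old min = 3
Change: A[4] 49 -> 44
Changed element was NOT the min; min changes only if 44 < 3.
New min = 3; changed? no

Answer: no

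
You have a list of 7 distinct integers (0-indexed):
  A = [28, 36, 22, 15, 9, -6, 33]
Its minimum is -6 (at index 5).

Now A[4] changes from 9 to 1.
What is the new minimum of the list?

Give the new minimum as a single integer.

Old min = -6 (at index 5)
Change: A[4] 9 -> 1
Changed element was NOT the old min.
  New min = min(old_min, new_val) = min(-6, 1) = -6

Answer: -6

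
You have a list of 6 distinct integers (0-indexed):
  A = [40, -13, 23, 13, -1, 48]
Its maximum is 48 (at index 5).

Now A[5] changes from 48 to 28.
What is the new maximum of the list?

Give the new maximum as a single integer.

Old max = 48 (at index 5)
Change: A[5] 48 -> 28
Changed element WAS the max -> may need rescan.
  Max of remaining elements: 40
  New max = max(28, 40) = 40

Answer: 40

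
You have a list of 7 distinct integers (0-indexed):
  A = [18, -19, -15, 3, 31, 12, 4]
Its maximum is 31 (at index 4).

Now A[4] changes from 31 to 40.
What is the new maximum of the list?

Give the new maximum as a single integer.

Answer: 40

Derivation:
Old max = 31 (at index 4)
Change: A[4] 31 -> 40
Changed element WAS the max -> may need rescan.
  Max of remaining elements: 18
  New max = max(40, 18) = 40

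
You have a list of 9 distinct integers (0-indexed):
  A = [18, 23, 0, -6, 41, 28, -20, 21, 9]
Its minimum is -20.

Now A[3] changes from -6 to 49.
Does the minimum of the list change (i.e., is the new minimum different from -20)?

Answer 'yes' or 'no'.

Answer: no

Derivation:
Old min = -20
Change: A[3] -6 -> 49
Changed element was NOT the min; min changes only if 49 < -20.
New min = -20; changed? no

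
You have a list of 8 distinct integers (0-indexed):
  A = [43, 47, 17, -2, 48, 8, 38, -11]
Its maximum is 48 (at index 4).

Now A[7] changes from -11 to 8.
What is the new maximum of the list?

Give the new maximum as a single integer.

Answer: 48

Derivation:
Old max = 48 (at index 4)
Change: A[7] -11 -> 8
Changed element was NOT the old max.
  New max = max(old_max, new_val) = max(48, 8) = 48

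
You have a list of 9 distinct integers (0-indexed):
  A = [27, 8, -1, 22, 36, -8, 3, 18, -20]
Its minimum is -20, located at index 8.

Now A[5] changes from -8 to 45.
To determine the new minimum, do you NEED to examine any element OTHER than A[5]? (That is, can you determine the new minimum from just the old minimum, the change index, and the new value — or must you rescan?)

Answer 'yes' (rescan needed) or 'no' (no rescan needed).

Old min = -20 at index 8
Change at index 5: -8 -> 45
Index 5 was NOT the min. New min = min(-20, 45). No rescan of other elements needed.
Needs rescan: no

Answer: no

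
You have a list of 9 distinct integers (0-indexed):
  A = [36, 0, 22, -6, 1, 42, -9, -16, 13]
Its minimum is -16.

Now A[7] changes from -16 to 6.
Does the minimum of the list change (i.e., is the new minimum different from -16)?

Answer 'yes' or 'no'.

Old min = -16
Change: A[7] -16 -> 6
Changed element was the min; new min must be rechecked.
New min = -9; changed? yes

Answer: yes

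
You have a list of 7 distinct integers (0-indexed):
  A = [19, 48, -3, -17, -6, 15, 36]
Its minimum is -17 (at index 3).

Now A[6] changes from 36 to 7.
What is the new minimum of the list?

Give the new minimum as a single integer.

Answer: -17

Derivation:
Old min = -17 (at index 3)
Change: A[6] 36 -> 7
Changed element was NOT the old min.
  New min = min(old_min, new_val) = min(-17, 7) = -17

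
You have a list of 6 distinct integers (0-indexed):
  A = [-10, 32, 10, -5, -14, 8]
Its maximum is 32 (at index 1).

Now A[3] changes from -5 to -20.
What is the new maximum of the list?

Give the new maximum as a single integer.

Answer: 32

Derivation:
Old max = 32 (at index 1)
Change: A[3] -5 -> -20
Changed element was NOT the old max.
  New max = max(old_max, new_val) = max(32, -20) = 32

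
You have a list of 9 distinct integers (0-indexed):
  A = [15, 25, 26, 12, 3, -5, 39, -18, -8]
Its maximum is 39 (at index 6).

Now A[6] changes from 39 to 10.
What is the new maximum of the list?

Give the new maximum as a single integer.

Old max = 39 (at index 6)
Change: A[6] 39 -> 10
Changed element WAS the max -> may need rescan.
  Max of remaining elements: 26
  New max = max(10, 26) = 26

Answer: 26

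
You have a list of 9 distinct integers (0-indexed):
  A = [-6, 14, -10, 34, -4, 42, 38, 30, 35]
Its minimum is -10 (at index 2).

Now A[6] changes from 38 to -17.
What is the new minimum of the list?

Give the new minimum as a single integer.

Old min = -10 (at index 2)
Change: A[6] 38 -> -17
Changed element was NOT the old min.
  New min = min(old_min, new_val) = min(-10, -17) = -17

Answer: -17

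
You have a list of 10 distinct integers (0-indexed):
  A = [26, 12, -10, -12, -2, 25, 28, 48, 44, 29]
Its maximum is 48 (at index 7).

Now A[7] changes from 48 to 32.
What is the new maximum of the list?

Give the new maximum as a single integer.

Answer: 44

Derivation:
Old max = 48 (at index 7)
Change: A[7] 48 -> 32
Changed element WAS the max -> may need rescan.
  Max of remaining elements: 44
  New max = max(32, 44) = 44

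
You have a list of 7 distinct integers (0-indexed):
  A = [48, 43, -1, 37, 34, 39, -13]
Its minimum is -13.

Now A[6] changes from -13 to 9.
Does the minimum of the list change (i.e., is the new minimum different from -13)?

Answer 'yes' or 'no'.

Old min = -13
Change: A[6] -13 -> 9
Changed element was the min; new min must be rechecked.
New min = -1; changed? yes

Answer: yes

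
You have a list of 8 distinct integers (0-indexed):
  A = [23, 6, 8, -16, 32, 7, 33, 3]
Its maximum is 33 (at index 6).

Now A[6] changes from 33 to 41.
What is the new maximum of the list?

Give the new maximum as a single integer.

Old max = 33 (at index 6)
Change: A[6] 33 -> 41
Changed element WAS the max -> may need rescan.
  Max of remaining elements: 32
  New max = max(41, 32) = 41

Answer: 41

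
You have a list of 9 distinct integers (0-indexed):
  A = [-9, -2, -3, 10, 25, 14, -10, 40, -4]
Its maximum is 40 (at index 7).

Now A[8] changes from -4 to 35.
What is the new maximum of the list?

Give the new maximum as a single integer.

Old max = 40 (at index 7)
Change: A[8] -4 -> 35
Changed element was NOT the old max.
  New max = max(old_max, new_val) = max(40, 35) = 40

Answer: 40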